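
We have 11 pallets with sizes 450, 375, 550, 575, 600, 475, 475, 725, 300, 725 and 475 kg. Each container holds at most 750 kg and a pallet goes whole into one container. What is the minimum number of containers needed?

Total = 725 + 725 + 600 + 575 + 550 + 475 + 475 + 475 + 450 + 375 + 300 = 5725 kg.
Lower bound: ⌈5725/750⌉ = 8 containers.
Also, 9 pallets each exceed 375 kg, and no two of those can share a container, so at least 9 containers are needed.
A packing using 10 containers:
  container 1: 725 = 725
  container 2: 725 = 725
  container 3: 600 = 600
  container 4: 575 = 575
  container 5: 550 = 550
  container 6: 475 = 475
  container 7: 475 = 475
  container 8: 475 = 475
  container 9: 450 + 300 = 750
  container 10: 375 = 375
No arrangement into 9 containers stays within capacity, so 10 is optimal.

10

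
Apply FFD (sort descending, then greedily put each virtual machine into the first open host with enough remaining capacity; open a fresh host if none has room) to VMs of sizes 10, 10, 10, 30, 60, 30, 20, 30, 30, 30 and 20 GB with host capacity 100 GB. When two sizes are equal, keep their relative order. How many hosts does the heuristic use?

3

Sorted descending: 60, 30, 30, 30, 30, 30, 20, 20, 10, 10, 10.
  60 → host 1 (new)  [load 60/100]
  30 → host 1  [load 90/100]
  30 → host 2 (new)  [load 30/100]
  30 → host 2  [load 60/100]
  30 → host 2  [load 90/100]
  30 → host 3 (new)  [load 30/100]
  20 → host 3  [load 50/100]
  20 → host 3  [load 70/100]
  10 → host 1  [load 100/100]
  10 → host 2  [load 100/100]
  10 → host 3  [load 80/100]
3 hosts opened.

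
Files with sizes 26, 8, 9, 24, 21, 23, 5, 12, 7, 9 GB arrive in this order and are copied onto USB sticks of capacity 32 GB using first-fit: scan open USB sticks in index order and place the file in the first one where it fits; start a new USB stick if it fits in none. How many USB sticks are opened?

5

  26 → USB stick 1 (new)  [load 26/32]
  8 → USB stick 2 (new)  [load 8/32]
  9 → USB stick 2  [load 17/32]
  24 → USB stick 3 (new)  [load 24/32]
  21 → USB stick 4 (new)  [load 21/32]
  23 → USB stick 5 (new)  [load 23/32]
  5 → USB stick 1  [load 31/32]
  12 → USB stick 2  [load 29/32]
  7 → USB stick 3  [load 31/32]
  9 → USB stick 4  [load 30/32]
5 USB sticks opened.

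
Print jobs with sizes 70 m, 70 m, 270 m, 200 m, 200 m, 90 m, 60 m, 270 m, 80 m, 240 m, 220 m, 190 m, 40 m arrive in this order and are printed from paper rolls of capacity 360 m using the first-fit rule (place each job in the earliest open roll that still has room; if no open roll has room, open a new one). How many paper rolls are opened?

  70 → roll 1 (new)  [load 70/360]
  70 → roll 1  [load 140/360]
  270 → roll 2 (new)  [load 270/360]
  200 → roll 1  [load 340/360]
  200 → roll 3 (new)  [load 200/360]
  90 → roll 2  [load 360/360]
  60 → roll 3  [load 260/360]
  270 → roll 4 (new)  [load 270/360]
  80 → roll 3  [load 340/360]
  240 → roll 5 (new)  [load 240/360]
  220 → roll 6 (new)  [load 220/360]
  190 → roll 7 (new)  [load 190/360]
  40 → roll 4  [load 310/360]
7 paper rolls opened.

7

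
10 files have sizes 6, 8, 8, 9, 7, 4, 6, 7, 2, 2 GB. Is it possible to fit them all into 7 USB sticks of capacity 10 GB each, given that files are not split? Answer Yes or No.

A valid assignment using 7 USB sticks:
  USB stick 1: 9 = 9
  USB stick 2: 8 + 2 = 10
  USB stick 3: 8 + 2 = 10
  USB stick 4: 7 = 7
  USB stick 5: 7 = 7
  USB stick 6: 6 + 4 = 10
  USB stick 7: 6 = 6
Every load is within 10 GB, so 7 USB sticks suffice.

Yes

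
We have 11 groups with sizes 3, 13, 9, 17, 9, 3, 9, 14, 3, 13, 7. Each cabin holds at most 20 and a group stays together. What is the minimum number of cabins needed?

6

Total = 17 + 14 + 13 + 13 + 9 + 9 + 9 + 7 + 3 + 3 + 3 = 100.
Lower bound: ⌈100/20⌉ = 5 cabins.
A packing using 6 cabins:
  cabin 1: 17 + 3 = 20
  cabin 2: 14 + 3 + 3 = 20
  cabin 3: 13 + 7 = 20
  cabin 4: 13 = 13
  cabin 5: 9 + 9 = 18
  cabin 6: 9 = 9
No arrangement into 5 cabins stays within capacity, so 6 is optimal.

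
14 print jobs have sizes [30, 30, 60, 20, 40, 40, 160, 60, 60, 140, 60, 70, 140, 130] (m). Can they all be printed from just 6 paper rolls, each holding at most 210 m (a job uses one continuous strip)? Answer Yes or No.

A valid assignment using 5 paper rolls:
  roll 1: 160 + 30 + 20 = 210
  roll 2: 140 + 70 = 210
  roll 3: 140 + 60 = 200
  roll 4: 130 + 40 + 40 = 210
  roll 5: 60 + 60 + 60 + 30 = 210
That uses only 5 ≤ 6, so 6 paper rolls are enough.

Yes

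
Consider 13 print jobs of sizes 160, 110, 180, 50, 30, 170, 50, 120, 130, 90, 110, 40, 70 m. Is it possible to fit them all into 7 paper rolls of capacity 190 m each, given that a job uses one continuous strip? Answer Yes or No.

Total = 1310 m; ⌈1310/190⌉ = 7.
The bound of 7 does not rule out 7, but exhaustive search shows no assignment into 7 paper rolls of capacity 190 m exists — the minimum is 8.

No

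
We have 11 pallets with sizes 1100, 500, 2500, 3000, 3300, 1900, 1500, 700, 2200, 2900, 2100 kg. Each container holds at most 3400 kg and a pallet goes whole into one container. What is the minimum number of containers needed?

7

Total = 3300 + 3000 + 2900 + 2500 + 2200 + 2100 + 1900 + 1500 + 1100 + 700 + 500 = 21700 kg.
Lower bound: ⌈21700/3400⌉ = 7 containers.
A packing using 7 containers:
  container 1: 3300 = 3300
  container 2: 3000 = 3000
  container 3: 2900 + 500 = 3400
  container 4: 2500 + 700 = 3200
  container 5: 2200 + 1100 = 3300
  container 6: 2100 = 2100
  container 7: 1900 + 1500 = 3400
This matches the lower bound, so 7 is optimal.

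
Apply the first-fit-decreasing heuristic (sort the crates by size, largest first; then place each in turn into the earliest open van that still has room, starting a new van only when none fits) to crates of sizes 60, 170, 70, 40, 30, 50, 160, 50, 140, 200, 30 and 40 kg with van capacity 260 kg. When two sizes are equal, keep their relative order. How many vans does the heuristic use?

Sorted descending: 200, 170, 160, 140, 70, 60, 50, 50, 40, 40, 30, 30.
  200 → van 1 (new)  [load 200/260]
  170 → van 2 (new)  [load 170/260]
  160 → van 3 (new)  [load 160/260]
  140 → van 4 (new)  [load 140/260]
  70 → van 2  [load 240/260]
  60 → van 1  [load 260/260]
  50 → van 3  [load 210/260]
  50 → van 3  [load 260/260]
  40 → van 4  [load 180/260]
  40 → van 4  [load 220/260]
  30 → van 4  [load 250/260]
  30 → van 5 (new)  [load 30/260]
5 vans opened.

5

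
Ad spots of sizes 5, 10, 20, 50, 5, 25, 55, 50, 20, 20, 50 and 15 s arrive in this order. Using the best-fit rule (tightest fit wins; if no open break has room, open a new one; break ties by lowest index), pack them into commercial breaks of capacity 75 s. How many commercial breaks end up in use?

5

  5 → break 1 (new)  [load 5/75]
  10 → break 1  [load 15/75]
  20 → break 1  [load 35/75]
  50 → break 2 (new)  [load 50/75]
  5 → break 2  [load 55/75]
  25 → break 1  [load 60/75]
  55 → break 3 (new)  [load 55/75]
  50 → break 4 (new)  [load 50/75]
  20 → break 2  [load 75/75]
  20 → break 3  [load 75/75]
  50 → break 5 (new)  [load 50/75]
  15 → break 1  [load 75/75]
5 commercial breaks opened.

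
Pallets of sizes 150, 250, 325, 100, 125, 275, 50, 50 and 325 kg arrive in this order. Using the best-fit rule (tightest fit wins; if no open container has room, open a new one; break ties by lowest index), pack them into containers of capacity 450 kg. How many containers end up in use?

  150 → container 1 (new)  [load 150/450]
  250 → container 1  [load 400/450]
  325 → container 2 (new)  [load 325/450]
  100 → container 2  [load 425/450]
  125 → container 3 (new)  [load 125/450]
  275 → container 3  [load 400/450]
  50 → container 1  [load 450/450]
  50 → container 3  [load 450/450]
  325 → container 4 (new)  [load 325/450]
4 containers opened.

4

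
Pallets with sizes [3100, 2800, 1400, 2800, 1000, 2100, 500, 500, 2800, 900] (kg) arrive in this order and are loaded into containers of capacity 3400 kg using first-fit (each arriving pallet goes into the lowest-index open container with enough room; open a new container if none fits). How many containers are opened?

6

  3100 → container 1 (new)  [load 3100/3400]
  2800 → container 2 (new)  [load 2800/3400]
  1400 → container 3 (new)  [load 1400/3400]
  2800 → container 4 (new)  [load 2800/3400]
  1000 → container 3  [load 2400/3400]
  2100 → container 5 (new)  [load 2100/3400]
  500 → container 2  [load 3300/3400]
  500 → container 3  [load 2900/3400]
  2800 → container 6 (new)  [load 2800/3400]
  900 → container 5  [load 3000/3400]
6 containers opened.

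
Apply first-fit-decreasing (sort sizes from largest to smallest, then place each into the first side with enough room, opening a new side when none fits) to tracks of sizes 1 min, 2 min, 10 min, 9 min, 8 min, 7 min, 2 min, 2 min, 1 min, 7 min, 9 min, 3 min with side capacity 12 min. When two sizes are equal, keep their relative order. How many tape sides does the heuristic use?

6

Sorted descending: 10, 9, 9, 8, 7, 7, 3, 2, 2, 2, 1, 1.
  10 → side 1 (new)  [load 10/12]
  9 → side 2 (new)  [load 9/12]
  9 → side 3 (new)  [load 9/12]
  8 → side 4 (new)  [load 8/12]
  7 → side 5 (new)  [load 7/12]
  7 → side 6 (new)  [load 7/12]
  3 → side 2  [load 12/12]
  2 → side 1  [load 12/12]
  2 → side 3  [load 11/12]
  2 → side 4  [load 10/12]
  1 → side 3  [load 12/12]
  1 → side 4  [load 11/12]
6 tape sides opened.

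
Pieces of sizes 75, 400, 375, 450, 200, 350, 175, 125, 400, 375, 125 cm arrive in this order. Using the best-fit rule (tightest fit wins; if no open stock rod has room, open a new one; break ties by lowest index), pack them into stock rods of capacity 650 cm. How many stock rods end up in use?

  75 → stock rod 1 (new)  [load 75/650]
  400 → stock rod 1  [load 475/650]
  375 → stock rod 2 (new)  [load 375/650]
  450 → stock rod 3 (new)  [load 450/650]
  200 → stock rod 3  [load 650/650]
  350 → stock rod 4 (new)  [load 350/650]
  175 → stock rod 1  [load 650/650]
  125 → stock rod 2  [load 500/650]
  400 → stock rod 5 (new)  [load 400/650]
  375 → stock rod 6 (new)  [load 375/650]
  125 → stock rod 2  [load 625/650]
6 stock rods opened.

6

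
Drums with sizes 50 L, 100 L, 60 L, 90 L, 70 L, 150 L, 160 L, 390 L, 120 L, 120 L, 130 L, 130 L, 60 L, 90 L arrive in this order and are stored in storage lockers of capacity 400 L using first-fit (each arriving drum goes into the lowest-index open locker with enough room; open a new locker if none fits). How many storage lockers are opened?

  50 → locker 1 (new)  [load 50/400]
  100 → locker 1  [load 150/400]
  60 → locker 1  [load 210/400]
  90 → locker 1  [load 300/400]
  70 → locker 1  [load 370/400]
  150 → locker 2 (new)  [load 150/400]
  160 → locker 2  [load 310/400]
  390 → locker 3 (new)  [load 390/400]
  120 → locker 4 (new)  [load 120/400]
  120 → locker 4  [load 240/400]
  130 → locker 4  [load 370/400]
  130 → locker 5 (new)  [load 130/400]
  60 → locker 2  [load 370/400]
  90 → locker 5  [load 220/400]
5 storage lockers opened.

5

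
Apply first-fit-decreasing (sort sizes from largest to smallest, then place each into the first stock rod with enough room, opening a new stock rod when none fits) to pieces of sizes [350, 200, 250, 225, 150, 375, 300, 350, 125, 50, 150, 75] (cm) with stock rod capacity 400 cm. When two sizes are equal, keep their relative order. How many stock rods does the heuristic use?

Sorted descending: 375, 350, 350, 300, 250, 225, 200, 150, 150, 125, 75, 50.
  375 → stock rod 1 (new)  [load 375/400]
  350 → stock rod 2 (new)  [load 350/400]
  350 → stock rod 3 (new)  [load 350/400]
  300 → stock rod 4 (new)  [load 300/400]
  250 → stock rod 5 (new)  [load 250/400]
  225 → stock rod 6 (new)  [load 225/400]
  200 → stock rod 7 (new)  [load 200/400]
  150 → stock rod 5  [load 400/400]
  150 → stock rod 6  [load 375/400]
  125 → stock rod 7  [load 325/400]
  75 → stock rod 4  [load 375/400]
  50 → stock rod 2  [load 400/400]
7 stock rods opened.

7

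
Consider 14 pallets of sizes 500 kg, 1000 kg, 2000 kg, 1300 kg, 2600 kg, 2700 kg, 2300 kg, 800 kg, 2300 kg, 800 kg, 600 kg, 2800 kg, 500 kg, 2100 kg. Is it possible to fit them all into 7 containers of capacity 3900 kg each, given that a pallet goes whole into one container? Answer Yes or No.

A valid assignment using 7 containers:
  container 1: 2800 + 1000 = 3800
  container 2: 2700 + 800 = 3500
  container 3: 2600 + 1300 = 3900
  container 4: 2300 + 800 + 600 = 3700
  container 5: 2300 + 500 + 500 = 3300
  container 6: 2100 = 2100
  container 7: 2000 = 2000
Every load is within 3900 kg, so 7 containers suffice.

Yes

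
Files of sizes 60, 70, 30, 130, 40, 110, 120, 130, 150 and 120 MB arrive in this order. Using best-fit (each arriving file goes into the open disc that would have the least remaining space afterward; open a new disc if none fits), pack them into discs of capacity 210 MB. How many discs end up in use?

  60 → disc 1 (new)  [load 60/210]
  70 → disc 1  [load 130/210]
  30 → disc 1  [load 160/210]
  130 → disc 2 (new)  [load 130/210]
  40 → disc 1  [load 200/210]
  110 → disc 3 (new)  [load 110/210]
  120 → disc 4 (new)  [load 120/210]
  130 → disc 5 (new)  [load 130/210]
  150 → disc 6 (new)  [load 150/210]
  120 → disc 7 (new)  [load 120/210]
7 discs opened.

7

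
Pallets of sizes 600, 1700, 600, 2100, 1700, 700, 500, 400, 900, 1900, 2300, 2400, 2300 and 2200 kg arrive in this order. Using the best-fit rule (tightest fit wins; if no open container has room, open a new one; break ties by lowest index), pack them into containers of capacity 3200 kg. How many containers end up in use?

  600 → container 1 (new)  [load 600/3200]
  1700 → container 1  [load 2300/3200]
  600 → container 1  [load 2900/3200]
  2100 → container 2 (new)  [load 2100/3200]
  1700 → container 3 (new)  [load 1700/3200]
  700 → container 2  [load 2800/3200]
  500 → container 3  [load 2200/3200]
  400 → container 2  [load 3200/3200]
  900 → container 3  [load 3100/3200]
  1900 → container 4 (new)  [load 1900/3200]
  2300 → container 5 (new)  [load 2300/3200]
  2400 → container 6 (new)  [load 2400/3200]
  2300 → container 7 (new)  [load 2300/3200]
  2200 → container 8 (new)  [load 2200/3200]
8 containers opened.

8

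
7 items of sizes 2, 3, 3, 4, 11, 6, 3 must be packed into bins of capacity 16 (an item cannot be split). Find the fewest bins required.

2

Total = 11 + 6 + 4 + 3 + 3 + 3 + 2 = 32.
Lower bound: ⌈32/16⌉ = 2 bins.
A packing using 2 bins:
  bin 1: 11 + 3 + 2 = 16
  bin 2: 6 + 4 + 3 + 3 = 16
This matches the lower bound, so 2 is optimal.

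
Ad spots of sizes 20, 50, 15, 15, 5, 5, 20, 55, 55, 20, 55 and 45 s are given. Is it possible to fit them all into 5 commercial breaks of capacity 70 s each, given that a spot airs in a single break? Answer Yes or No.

No

Total = 360 s; ⌈360/70⌉ = 6.
At least 6 commercial breaks are required, but only 5 are allowed.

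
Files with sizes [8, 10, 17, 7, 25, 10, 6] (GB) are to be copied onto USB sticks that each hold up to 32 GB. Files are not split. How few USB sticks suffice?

Total = 25 + 17 + 10 + 10 + 8 + 7 + 6 = 83 GB.
Lower bound: ⌈83/32⌉ = 3 USB sticks.
A packing using 3 USB sticks:
  USB stick 1: 25 + 7 = 32
  USB stick 2: 17 + 10 = 27
  USB stick 3: 10 + 8 + 6 = 24
This matches the lower bound, so 3 is optimal.

3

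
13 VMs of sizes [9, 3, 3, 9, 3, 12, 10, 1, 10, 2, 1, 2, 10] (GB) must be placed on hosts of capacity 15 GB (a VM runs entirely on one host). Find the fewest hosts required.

Total = 12 + 10 + 10 + 10 + 9 + 9 + 3 + 3 + 3 + 2 + 2 + 1 + 1 = 75 GB.
Lower bound: ⌈75/15⌉ = 5 hosts.
Also, 6 VMs each exceed 15/2 GB, and no two of those can share a host, so at least 6 hosts are needed.
A packing using 6 hosts:
  host 1: 12 + 3 = 15
  host 2: 10 + 3 + 2 = 15
  host 3: 10 + 3 + 2 = 15
  host 4: 10 + 1 + 1 = 12
  host 5: 9 = 9
  host 6: 9 = 9
This matches the lower bound, so 6 is optimal.

6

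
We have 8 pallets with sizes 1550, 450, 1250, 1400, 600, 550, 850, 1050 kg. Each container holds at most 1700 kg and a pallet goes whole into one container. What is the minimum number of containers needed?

5

Total = 1550 + 1400 + 1250 + 1050 + 850 + 600 + 550 + 450 = 7700 kg.
Lower bound: ⌈7700/1700⌉ = 5 containers.
A packing using 5 containers:
  container 1: 1550 = 1550
  container 2: 1400 = 1400
  container 3: 1250 + 450 = 1700
  container 4: 1050 + 600 = 1650
  container 5: 850 + 550 = 1400
This matches the lower bound, so 5 is optimal.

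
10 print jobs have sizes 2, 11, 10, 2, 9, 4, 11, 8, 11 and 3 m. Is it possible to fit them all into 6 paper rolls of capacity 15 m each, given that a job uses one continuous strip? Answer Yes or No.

Yes

A valid assignment using 6 paper rolls:
  roll 1: 11 + 4 = 15
  roll 2: 11 + 3 = 14
  roll 3: 11 + 2 + 2 = 15
  roll 4: 10 = 10
  roll 5: 9 = 9
  roll 6: 8 = 8
Every load is within 15 m, so 6 paper rolls suffice.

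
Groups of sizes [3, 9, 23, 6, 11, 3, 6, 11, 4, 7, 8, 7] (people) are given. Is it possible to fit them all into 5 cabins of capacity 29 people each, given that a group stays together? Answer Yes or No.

Yes

A valid assignment using 4 cabins:
  cabin 1: 23 + 6 = 29
  cabin 2: 11 + 11 + 7 = 29
  cabin 3: 9 + 8 + 7 + 4 = 28
  cabin 4: 6 + 3 + 3 = 12
That uses only 4 ≤ 5, so 5 cabins are enough.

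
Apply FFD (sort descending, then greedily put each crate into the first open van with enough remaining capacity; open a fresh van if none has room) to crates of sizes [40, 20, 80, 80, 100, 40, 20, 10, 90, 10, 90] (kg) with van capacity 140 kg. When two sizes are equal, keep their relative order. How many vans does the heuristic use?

Sorted descending: 100, 90, 90, 80, 80, 40, 40, 20, 20, 10, 10.
  100 → van 1 (new)  [load 100/140]
  90 → van 2 (new)  [load 90/140]
  90 → van 3 (new)  [load 90/140]
  80 → van 4 (new)  [load 80/140]
  80 → van 5 (new)  [load 80/140]
  40 → van 1  [load 140/140]
  40 → van 2  [load 130/140]
  20 → van 3  [load 110/140]
  20 → van 3  [load 130/140]
  10 → van 2  [load 140/140]
  10 → van 3  [load 140/140]
5 vans opened.

5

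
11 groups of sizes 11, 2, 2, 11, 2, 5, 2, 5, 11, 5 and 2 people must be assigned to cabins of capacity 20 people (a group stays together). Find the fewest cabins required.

3

Total = 11 + 11 + 11 + 5 + 5 + 5 + 2 + 2 + 2 + 2 + 2 = 58 people.
Lower bound: ⌈58/20⌉ = 3 cabins.
A packing using 3 cabins:
  cabin 1: 11 + 5 + 2 + 2 = 20
  cabin 2: 11 + 5 + 2 + 2 = 20
  cabin 3: 11 + 5 + 2 = 18
This matches the lower bound, so 3 is optimal.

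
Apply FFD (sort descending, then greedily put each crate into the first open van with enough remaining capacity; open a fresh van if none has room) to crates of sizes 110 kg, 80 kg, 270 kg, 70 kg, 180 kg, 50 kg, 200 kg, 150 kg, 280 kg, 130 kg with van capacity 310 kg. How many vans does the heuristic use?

6

Sorted descending: 280, 270, 200, 180, 150, 130, 110, 80, 70, 50.
  280 → van 1 (new)  [load 280/310]
  270 → van 2 (new)  [load 270/310]
  200 → van 3 (new)  [load 200/310]
  180 → van 4 (new)  [load 180/310]
  150 → van 5 (new)  [load 150/310]
  130 → van 4  [load 310/310]
  110 → van 3  [load 310/310]
  80 → van 5  [load 230/310]
  70 → van 5  [load 300/310]
  50 → van 6 (new)  [load 50/310]
6 vans opened.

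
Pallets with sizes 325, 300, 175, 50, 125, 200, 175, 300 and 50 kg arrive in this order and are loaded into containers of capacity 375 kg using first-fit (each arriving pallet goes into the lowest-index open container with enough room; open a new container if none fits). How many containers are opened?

5

  325 → container 1 (new)  [load 325/375]
  300 → container 2 (new)  [load 300/375]
  175 → container 3 (new)  [load 175/375]
  50 → container 1  [load 375/375]
  125 → container 3  [load 300/375]
  200 → container 4 (new)  [load 200/375]
  175 → container 4  [load 375/375]
  300 → container 5 (new)  [load 300/375]
  50 → container 2  [load 350/375]
5 containers opened.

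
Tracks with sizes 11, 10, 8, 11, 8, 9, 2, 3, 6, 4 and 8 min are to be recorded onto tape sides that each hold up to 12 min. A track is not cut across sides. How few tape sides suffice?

Total = 11 + 11 + 10 + 9 + 8 + 8 + 8 + 6 + 4 + 3 + 2 = 80 min.
Lower bound: ⌈80/12⌉ = 7 tape sides.
A packing using 8 tape sides:
  side 1: 11 = 11
  side 2: 11 = 11
  side 3: 10 + 2 = 12
  side 4: 9 + 3 = 12
  side 5: 8 + 4 = 12
  side 6: 8 = 8
  side 7: 8 = 8
  side 8: 6 = 6
No arrangement into 7 tape sides stays within capacity, so 8 is optimal.

8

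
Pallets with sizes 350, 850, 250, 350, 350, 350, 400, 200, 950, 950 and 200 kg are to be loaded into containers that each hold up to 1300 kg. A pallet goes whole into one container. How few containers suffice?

4

Total = 950 + 950 + 850 + 400 + 350 + 350 + 350 + 350 + 250 + 200 + 200 = 5200 kg.
Lower bound: ⌈5200/1300⌉ = 4 containers.
A packing using 4 containers:
  container 1: 950 + 350 = 1300
  container 2: 950 + 350 = 1300
  container 3: 850 + 250 + 200 = 1300
  container 4: 400 + 350 + 350 + 200 = 1300
This matches the lower bound, so 4 is optimal.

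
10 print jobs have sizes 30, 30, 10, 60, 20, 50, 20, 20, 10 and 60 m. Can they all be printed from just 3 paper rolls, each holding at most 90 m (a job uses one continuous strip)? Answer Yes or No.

Total = 310 m; ⌈310/90⌉ = 4.
At least 4 paper rolls are required, but only 3 are allowed.

No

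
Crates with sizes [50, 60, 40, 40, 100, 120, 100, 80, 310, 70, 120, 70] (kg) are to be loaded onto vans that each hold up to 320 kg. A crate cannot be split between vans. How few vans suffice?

4

Total = 310 + 120 + 120 + 100 + 100 + 80 + 70 + 70 + 60 + 50 + 40 + 40 = 1160 kg.
Lower bound: ⌈1160/320⌉ = 4 vans.
A packing using 4 vans:
  van 1: 310 = 310
  van 2: 120 + 120 + 80 = 320
  van 3: 100 + 100 + 70 + 50 = 320
  van 4: 70 + 60 + 40 + 40 = 210
This matches the lower bound, so 4 is optimal.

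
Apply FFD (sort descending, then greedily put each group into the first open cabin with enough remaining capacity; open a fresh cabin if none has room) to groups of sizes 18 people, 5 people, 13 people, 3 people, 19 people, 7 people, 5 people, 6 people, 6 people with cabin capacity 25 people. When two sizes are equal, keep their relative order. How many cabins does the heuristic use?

4

Sorted descending: 19, 18, 13, 7, 6, 6, 5, 5, 3.
  19 → cabin 1 (new)  [load 19/25]
  18 → cabin 2 (new)  [load 18/25]
  13 → cabin 3 (new)  [load 13/25]
  7 → cabin 2  [load 25/25]
  6 → cabin 1  [load 25/25]
  6 → cabin 3  [load 19/25]
  5 → cabin 3  [load 24/25]
  5 → cabin 4 (new)  [load 5/25]
  3 → cabin 4  [load 8/25]
4 cabins opened.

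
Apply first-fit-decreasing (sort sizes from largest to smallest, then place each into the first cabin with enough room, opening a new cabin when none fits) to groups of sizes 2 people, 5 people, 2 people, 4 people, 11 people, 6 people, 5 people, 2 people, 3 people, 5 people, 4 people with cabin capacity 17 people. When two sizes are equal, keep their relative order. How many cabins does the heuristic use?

Sorted descending: 11, 6, 5, 5, 5, 4, 4, 3, 2, 2, 2.
  11 → cabin 1 (new)  [load 11/17]
  6 → cabin 1  [load 17/17]
  5 → cabin 2 (new)  [load 5/17]
  5 → cabin 2  [load 10/17]
  5 → cabin 2  [load 15/17]
  4 → cabin 3 (new)  [load 4/17]
  4 → cabin 3  [load 8/17]
  3 → cabin 3  [load 11/17]
  2 → cabin 2  [load 17/17]
  2 → cabin 3  [load 13/17]
  2 → cabin 3  [load 15/17]
3 cabins opened.

3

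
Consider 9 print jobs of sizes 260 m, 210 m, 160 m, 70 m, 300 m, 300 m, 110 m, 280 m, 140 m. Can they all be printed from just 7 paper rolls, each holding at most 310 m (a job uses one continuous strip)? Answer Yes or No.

Yes

A valid assignment using 7 paper rolls:
  roll 1: 300 = 300
  roll 2: 300 = 300
  roll 3: 280 = 280
  roll 4: 260 = 260
  roll 5: 210 + 70 = 280
  roll 6: 160 + 140 = 300
  roll 7: 110 = 110
Every load is within 310 m, so 7 paper rolls suffice.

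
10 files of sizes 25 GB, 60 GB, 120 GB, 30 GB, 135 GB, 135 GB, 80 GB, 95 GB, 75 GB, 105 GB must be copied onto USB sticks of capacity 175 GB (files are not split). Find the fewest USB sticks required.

6

Total = 135 + 135 + 120 + 105 + 95 + 80 + 75 + 60 + 30 + 25 = 860 GB.
Lower bound: ⌈860/175⌉ = 5 USB sticks.
A packing using 6 USB sticks:
  USB stick 1: 135 + 30 = 165
  USB stick 2: 135 + 25 = 160
  USB stick 3: 120 = 120
  USB stick 4: 105 + 60 = 165
  USB stick 5: 95 + 80 = 175
  USB stick 6: 75 = 75
No arrangement into 5 USB sticks stays within capacity, so 6 is optimal.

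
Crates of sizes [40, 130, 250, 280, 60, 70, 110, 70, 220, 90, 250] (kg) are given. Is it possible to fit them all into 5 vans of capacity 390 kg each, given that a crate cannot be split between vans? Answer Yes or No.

Yes

A valid assignment using 5 vans:
  van 1: 280 + 110 = 390
  van 2: 250 + 130 = 380
  van 3: 250 + 90 + 40 = 380
  van 4: 220 + 70 + 70 = 360
  van 5: 60 = 60
Every load is within 390 kg, so 5 vans suffice.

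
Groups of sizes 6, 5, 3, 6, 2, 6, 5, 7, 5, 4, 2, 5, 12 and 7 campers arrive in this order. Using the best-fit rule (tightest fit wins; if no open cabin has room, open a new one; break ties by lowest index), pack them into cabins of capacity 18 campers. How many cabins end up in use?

5

  6 → cabin 1 (new)  [load 6/18]
  5 → cabin 1  [load 11/18]
  3 → cabin 1  [load 14/18]
  6 → cabin 2 (new)  [load 6/18]
  2 → cabin 1  [load 16/18]
  6 → cabin 2  [load 12/18]
  5 → cabin 2  [load 17/18]
  7 → cabin 3 (new)  [load 7/18]
  5 → cabin 3  [load 12/18]
  4 → cabin 3  [load 16/18]
  2 → cabin 1  [load 18/18]
  5 → cabin 4 (new)  [load 5/18]
  12 → cabin 4  [load 17/18]
  7 → cabin 5 (new)  [load 7/18]
5 cabins opened.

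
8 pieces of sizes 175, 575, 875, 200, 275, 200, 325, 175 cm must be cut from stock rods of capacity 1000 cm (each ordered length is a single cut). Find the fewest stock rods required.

Total = 875 + 575 + 325 + 275 + 200 + 200 + 175 + 175 = 2800 cm.
Lower bound: ⌈2800/1000⌉ = 3 stock rods.
A packing using 3 stock rods:
  stock rod 1: 875 = 875
  stock rod 2: 575 + 200 + 200 = 975
  stock rod 3: 325 + 275 + 175 + 175 = 950
This matches the lower bound, so 3 is optimal.

3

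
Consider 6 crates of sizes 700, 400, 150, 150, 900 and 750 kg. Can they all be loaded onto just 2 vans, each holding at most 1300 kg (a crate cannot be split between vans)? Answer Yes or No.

No

Total = 3050 kg; ⌈3050/1300⌉ = 3.
At least 3 vans are required, but only 2 are allowed.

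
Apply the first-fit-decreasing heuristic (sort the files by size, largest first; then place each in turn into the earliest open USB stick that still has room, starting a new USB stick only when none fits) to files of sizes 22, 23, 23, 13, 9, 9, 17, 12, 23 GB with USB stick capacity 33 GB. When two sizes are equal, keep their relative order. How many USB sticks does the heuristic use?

6

Sorted descending: 23, 23, 23, 22, 17, 13, 12, 9, 9.
  23 → USB stick 1 (new)  [load 23/33]
  23 → USB stick 2 (new)  [load 23/33]
  23 → USB stick 3 (new)  [load 23/33]
  22 → USB stick 4 (new)  [load 22/33]
  17 → USB stick 5 (new)  [load 17/33]
  13 → USB stick 5  [load 30/33]
  12 → USB stick 6 (new)  [load 12/33]
  9 → USB stick 1  [load 32/33]
  9 → USB stick 2  [load 32/33]
6 USB sticks opened.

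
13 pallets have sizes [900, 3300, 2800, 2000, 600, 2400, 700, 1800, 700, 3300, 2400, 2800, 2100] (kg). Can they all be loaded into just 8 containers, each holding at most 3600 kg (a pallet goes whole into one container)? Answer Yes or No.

Total = 25800 kg; ⌈25800/3600⌉ = 8.
The bound of 8 does not rule out 8, but exhaustive search shows no assignment into 8 containers of capacity 3600 kg exists — the minimum is 9.

No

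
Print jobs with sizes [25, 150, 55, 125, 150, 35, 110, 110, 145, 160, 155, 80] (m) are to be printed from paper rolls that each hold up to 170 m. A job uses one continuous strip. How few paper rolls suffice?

Total = 160 + 155 + 150 + 150 + 145 + 125 + 110 + 110 + 80 + 55 + 35 + 25 = 1300 m.
Lower bound: ⌈1300/170⌉ = 8 paper rolls.
A packing using 9 paper rolls:
  roll 1: 160 = 160
  roll 2: 155 = 155
  roll 3: 150 = 150
  roll 4: 150 = 150
  roll 5: 145 + 25 = 170
  roll 6: 125 + 35 = 160
  roll 7: 110 + 55 = 165
  roll 8: 110 = 110
  roll 9: 80 = 80
No arrangement into 8 paper rolls stays within capacity, so 9 is optimal.

9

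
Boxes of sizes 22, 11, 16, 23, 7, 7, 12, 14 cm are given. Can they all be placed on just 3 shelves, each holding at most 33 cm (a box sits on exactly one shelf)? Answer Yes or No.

No

Total = 112 cm; ⌈112/33⌉ = 4.
At least 4 shelves are required, but only 3 are allowed.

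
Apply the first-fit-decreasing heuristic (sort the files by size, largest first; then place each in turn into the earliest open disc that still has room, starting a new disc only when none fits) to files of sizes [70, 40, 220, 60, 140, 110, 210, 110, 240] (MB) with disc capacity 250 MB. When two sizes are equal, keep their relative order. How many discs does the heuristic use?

5

Sorted descending: 240, 220, 210, 140, 110, 110, 70, 60, 40.
  240 → disc 1 (new)  [load 240/250]
  220 → disc 2 (new)  [load 220/250]
  210 → disc 3 (new)  [load 210/250]
  140 → disc 4 (new)  [load 140/250]
  110 → disc 4  [load 250/250]
  110 → disc 5 (new)  [load 110/250]
  70 → disc 5  [load 180/250]
  60 → disc 5  [load 240/250]
  40 → disc 3  [load 250/250]
5 discs opened.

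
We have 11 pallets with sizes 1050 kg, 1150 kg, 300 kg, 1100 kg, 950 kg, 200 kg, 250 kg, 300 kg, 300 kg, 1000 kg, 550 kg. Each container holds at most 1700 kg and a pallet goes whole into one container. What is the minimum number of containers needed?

5

Total = 1150 + 1100 + 1050 + 1000 + 950 + 550 + 300 + 300 + 300 + 250 + 200 = 7150 kg.
Lower bound: ⌈7150/1700⌉ = 5 containers.
A packing using 5 containers:
  container 1: 1150 + 550 = 1700
  container 2: 1100 + 300 + 300 = 1700
  container 3: 1050 + 300 + 250 = 1600
  container 4: 1000 + 200 = 1200
  container 5: 950 = 950
This matches the lower bound, so 5 is optimal.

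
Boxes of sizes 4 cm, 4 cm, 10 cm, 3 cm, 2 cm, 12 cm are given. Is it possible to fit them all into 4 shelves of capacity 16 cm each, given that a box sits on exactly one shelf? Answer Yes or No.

Yes

A valid assignment using 3 shelves:
  shelf 1: 12 + 4 = 16
  shelf 2: 10 + 4 + 2 = 16
  shelf 3: 3 = 3
That uses only 3 ≤ 4, so 4 shelves are enough.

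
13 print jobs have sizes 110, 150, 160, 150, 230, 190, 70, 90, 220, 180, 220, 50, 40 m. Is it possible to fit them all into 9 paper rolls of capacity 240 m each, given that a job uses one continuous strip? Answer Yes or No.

Yes

A valid assignment using 9 paper rolls:
  roll 1: 230 = 230
  roll 2: 220 = 220
  roll 3: 220 = 220
  roll 4: 190 + 50 = 240
  roll 5: 180 + 40 = 220
  roll 6: 160 + 70 = 230
  roll 7: 150 + 90 = 240
  roll 8: 150 = 150
  roll 9: 110 = 110
Every load is within 240 m, so 9 paper rolls suffice.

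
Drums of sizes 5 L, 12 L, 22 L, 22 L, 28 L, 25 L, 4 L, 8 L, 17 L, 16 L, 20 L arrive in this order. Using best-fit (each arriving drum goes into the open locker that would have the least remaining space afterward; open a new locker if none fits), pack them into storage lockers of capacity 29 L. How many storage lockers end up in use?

8

  5 → locker 1 (new)  [load 5/29]
  12 → locker 1  [load 17/29]
  22 → locker 2 (new)  [load 22/29]
  22 → locker 3 (new)  [load 22/29]
  28 → locker 4 (new)  [load 28/29]
  25 → locker 5 (new)  [load 25/29]
  4 → locker 5  [load 29/29]
  8 → locker 1  [load 25/29]
  17 → locker 6 (new)  [load 17/29]
  16 → locker 7 (new)  [load 16/29]
  20 → locker 8 (new)  [load 20/29]
8 storage lockers opened.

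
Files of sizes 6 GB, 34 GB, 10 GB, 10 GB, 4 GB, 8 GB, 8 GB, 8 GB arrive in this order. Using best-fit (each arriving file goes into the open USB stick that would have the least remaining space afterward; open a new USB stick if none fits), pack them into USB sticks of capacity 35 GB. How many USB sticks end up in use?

3

  6 → USB stick 1 (new)  [load 6/35]
  34 → USB stick 2 (new)  [load 34/35]
  10 → USB stick 1  [load 16/35]
  10 → USB stick 1  [load 26/35]
  4 → USB stick 1  [load 30/35]
  8 → USB stick 3 (new)  [load 8/35]
  8 → USB stick 3  [load 16/35]
  8 → USB stick 3  [load 24/35]
3 USB sticks opened.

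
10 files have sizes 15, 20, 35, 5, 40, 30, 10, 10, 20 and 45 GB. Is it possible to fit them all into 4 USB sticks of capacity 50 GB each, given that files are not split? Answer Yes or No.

Total = 230 GB; ⌈230/50⌉ = 5.
At least 5 USB sticks are required, but only 4 are allowed.

No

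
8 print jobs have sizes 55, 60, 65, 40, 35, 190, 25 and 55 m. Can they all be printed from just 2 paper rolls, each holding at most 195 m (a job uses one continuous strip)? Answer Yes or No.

Total = 525 m; ⌈525/195⌉ = 3.
At least 3 paper rolls are required, but only 2 are allowed.

No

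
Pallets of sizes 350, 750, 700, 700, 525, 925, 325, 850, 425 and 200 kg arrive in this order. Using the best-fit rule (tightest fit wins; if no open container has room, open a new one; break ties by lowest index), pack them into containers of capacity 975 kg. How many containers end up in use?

  350 → container 1 (new)  [load 350/975]
  750 → container 2 (new)  [load 750/975]
  700 → container 3 (new)  [load 700/975]
  700 → container 4 (new)  [load 700/975]
  525 → container 1  [load 875/975]
  925 → container 5 (new)  [load 925/975]
  325 → container 6 (new)  [load 325/975]
  850 → container 7 (new)  [load 850/975]
  425 → container 6  [load 750/975]
  200 → container 2  [load 950/975]
7 containers opened.

7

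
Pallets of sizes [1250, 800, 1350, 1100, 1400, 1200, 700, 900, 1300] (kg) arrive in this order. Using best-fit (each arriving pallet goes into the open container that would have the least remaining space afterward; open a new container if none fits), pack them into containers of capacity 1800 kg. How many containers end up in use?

7

  1250 → container 1 (new)  [load 1250/1800]
  800 → container 2 (new)  [load 800/1800]
  1350 → container 3 (new)  [load 1350/1800]
  1100 → container 4 (new)  [load 1100/1800]
  1400 → container 5 (new)  [load 1400/1800]
  1200 → container 6 (new)  [load 1200/1800]
  700 → container 4  [load 1800/1800]
  900 → container 2  [load 1700/1800]
  1300 → container 7 (new)  [load 1300/1800]
7 containers opened.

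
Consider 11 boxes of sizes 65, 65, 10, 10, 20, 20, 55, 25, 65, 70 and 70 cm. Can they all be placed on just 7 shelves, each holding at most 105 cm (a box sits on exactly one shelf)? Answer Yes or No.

Yes

A valid assignment using 6 shelves:
  shelf 1: 70 + 25 + 10 = 105
  shelf 2: 70 + 20 + 10 = 100
  shelf 3: 65 + 20 = 85
  shelf 4: 65 = 65
  shelf 5: 65 = 65
  shelf 6: 55 = 55
That uses only 6 ≤ 7, so 7 shelves are enough.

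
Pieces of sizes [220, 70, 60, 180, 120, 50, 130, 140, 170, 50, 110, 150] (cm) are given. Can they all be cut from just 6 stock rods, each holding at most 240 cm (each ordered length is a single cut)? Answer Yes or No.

Total = 1450 cm; ⌈1450/240⌉ = 7.
At least 7 stock rods are required, but only 6 are allowed.

No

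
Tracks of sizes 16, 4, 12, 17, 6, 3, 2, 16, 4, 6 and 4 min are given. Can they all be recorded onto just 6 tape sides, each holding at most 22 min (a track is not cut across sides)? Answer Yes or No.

A valid assignment using 5 tape sides:
  side 1: 17 + 4 = 21
  side 2: 16 + 6 = 22
  side 3: 16 + 6 = 22
  side 4: 12 + 4 + 4 + 2 = 22
  side 5: 3 = 3
That uses only 5 ≤ 6, so 6 tape sides are enough.

Yes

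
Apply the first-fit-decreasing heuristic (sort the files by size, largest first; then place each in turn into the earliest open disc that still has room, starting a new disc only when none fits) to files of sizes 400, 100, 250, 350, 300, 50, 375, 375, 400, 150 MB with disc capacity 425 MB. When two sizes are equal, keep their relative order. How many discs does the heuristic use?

Sorted descending: 400, 400, 375, 375, 350, 300, 250, 150, 100, 50.
  400 → disc 1 (new)  [load 400/425]
  400 → disc 2 (new)  [load 400/425]
  375 → disc 3 (new)  [load 375/425]
  375 → disc 4 (new)  [load 375/425]
  350 → disc 5 (new)  [load 350/425]
  300 → disc 6 (new)  [load 300/425]
  250 → disc 7 (new)  [load 250/425]
  150 → disc 7  [load 400/425]
  100 → disc 6  [load 400/425]
  50 → disc 3  [load 425/425]
7 discs opened.

7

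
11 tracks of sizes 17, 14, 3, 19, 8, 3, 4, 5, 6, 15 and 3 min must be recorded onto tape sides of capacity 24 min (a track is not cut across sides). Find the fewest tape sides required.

Total = 19 + 17 + 15 + 14 + 8 + 6 + 5 + 4 + 3 + 3 + 3 = 97 min.
Lower bound: ⌈97/24⌉ = 5 tape sides.
A packing using 5 tape sides:
  side 1: 19 + 5 = 24
  side 2: 17 + 6 = 23
  side 3: 15 + 8 = 23
  side 4: 14 + 4 + 3 + 3 = 24
  side 5: 3 = 3
This matches the lower bound, so 5 is optimal.

5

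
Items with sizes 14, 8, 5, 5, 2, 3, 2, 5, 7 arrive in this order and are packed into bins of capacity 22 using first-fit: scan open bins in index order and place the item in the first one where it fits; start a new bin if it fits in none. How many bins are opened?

3

  14 → bin 1 (new)  [load 14/22]
  8 → bin 1  [load 22/22]
  5 → bin 2 (new)  [load 5/22]
  5 → bin 2  [load 10/22]
  2 → bin 2  [load 12/22]
  3 → bin 2  [load 15/22]
  2 → bin 2  [load 17/22]
  5 → bin 2  [load 22/22]
  7 → bin 3 (new)  [load 7/22]
3 bins opened.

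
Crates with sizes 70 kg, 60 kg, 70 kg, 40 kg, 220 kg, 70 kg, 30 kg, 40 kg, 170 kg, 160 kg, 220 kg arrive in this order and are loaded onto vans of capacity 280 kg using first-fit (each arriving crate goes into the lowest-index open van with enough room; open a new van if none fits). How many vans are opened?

5

  70 → van 1 (new)  [load 70/280]
  60 → van 1  [load 130/280]
  70 → van 1  [load 200/280]
  40 → van 1  [load 240/280]
  220 → van 2 (new)  [load 220/280]
  70 → van 3 (new)  [load 70/280]
  30 → van 1  [load 270/280]
  40 → van 2  [load 260/280]
  170 → van 3  [load 240/280]
  160 → van 4 (new)  [load 160/280]
  220 → van 5 (new)  [load 220/280]
5 vans opened.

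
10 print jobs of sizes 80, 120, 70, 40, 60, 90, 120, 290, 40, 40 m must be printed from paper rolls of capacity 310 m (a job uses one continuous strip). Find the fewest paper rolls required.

4

Total = 290 + 120 + 120 + 90 + 80 + 70 + 60 + 40 + 40 + 40 = 950 m.
Lower bound: ⌈950/310⌉ = 4 paper rolls.
A packing using 4 paper rolls:
  roll 1: 290 = 290
  roll 2: 120 + 120 + 70 = 310
  roll 3: 90 + 80 + 60 + 40 + 40 = 310
  roll 4: 40 = 40
This matches the lower bound, so 4 is optimal.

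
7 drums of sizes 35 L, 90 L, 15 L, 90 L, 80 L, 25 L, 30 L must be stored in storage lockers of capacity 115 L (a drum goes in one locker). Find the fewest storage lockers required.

4

Total = 90 + 90 + 80 + 35 + 30 + 25 + 15 = 365 L.
Lower bound: ⌈365/115⌉ = 4 storage lockers.
A packing using 4 storage lockers:
  locker 1: 90 + 25 = 115
  locker 2: 90 + 15 = 105
  locker 3: 80 + 35 = 115
  locker 4: 30 = 30
This matches the lower bound, so 4 is optimal.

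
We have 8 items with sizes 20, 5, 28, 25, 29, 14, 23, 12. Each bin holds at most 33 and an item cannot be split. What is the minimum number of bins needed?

Total = 29 + 28 + 25 + 23 + 20 + 14 + 12 + 5 = 156.
Lower bound: ⌈156/33⌉ = 5 bins.
A packing using 6 bins:
  bin 1: 29 = 29
  bin 2: 28 + 5 = 33
  bin 3: 25 = 25
  bin 4: 23 = 23
  bin 5: 20 + 12 = 32
  bin 6: 14 = 14
No arrangement into 5 bins stays within capacity, so 6 is optimal.

6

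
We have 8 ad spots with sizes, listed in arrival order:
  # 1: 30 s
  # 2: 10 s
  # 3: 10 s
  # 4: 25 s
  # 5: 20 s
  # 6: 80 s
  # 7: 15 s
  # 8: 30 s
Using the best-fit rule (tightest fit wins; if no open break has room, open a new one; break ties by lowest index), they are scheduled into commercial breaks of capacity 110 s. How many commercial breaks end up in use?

2

  30 → break 1 (new)  [load 30/110]
  10 → break 1  [load 40/110]
  10 → break 1  [load 50/110]
  25 → break 1  [load 75/110]
  20 → break 1  [load 95/110]
  80 → break 2 (new)  [load 80/110]
  15 → break 1  [load 110/110]
  30 → break 2  [load 110/110]
2 commercial breaks opened.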